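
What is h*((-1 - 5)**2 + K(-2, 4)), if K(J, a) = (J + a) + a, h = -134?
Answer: -5628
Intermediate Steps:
K(J, a) = J + 2*a
h*((-1 - 5)**2 + K(-2, 4)) = -134*((-1 - 5)**2 + (-2 + 2*4)) = -134*((-6)**2 + (-2 + 8)) = -134*(36 + 6) = -134*42 = -5628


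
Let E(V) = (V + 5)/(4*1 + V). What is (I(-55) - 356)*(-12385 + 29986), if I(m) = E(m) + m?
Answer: -122684837/17 ≈ -7.2168e+6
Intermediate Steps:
E(V) = (5 + V)/(4 + V)
I(m) = m + (5 + m)/(4 + m) (I(m) = (5 + m)/(4 + m) + m = m + (5 + m)/(4 + m))
(I(-55) - 356)*(-12385 + 29986) = ((5 - 55 - 55*(4 - 55))/(4 - 55) - 356)*(-12385 + 29986) = ((5 - 55 - 55*(-51))/(-51) - 356)*17601 = (-(5 - 55 + 2805)/51 - 356)*17601 = (-1/51*2755 - 356)*17601 = (-2755/51 - 356)*17601 = -20911/51*17601 = -122684837/17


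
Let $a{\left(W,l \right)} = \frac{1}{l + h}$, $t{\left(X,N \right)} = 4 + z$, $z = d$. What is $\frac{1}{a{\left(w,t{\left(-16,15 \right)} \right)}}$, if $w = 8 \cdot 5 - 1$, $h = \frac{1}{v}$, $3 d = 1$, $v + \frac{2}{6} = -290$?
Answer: $\frac{11314}{2613} \approx 4.3299$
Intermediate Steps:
$v = - \frac{871}{3}$ ($v = - \frac{1}{3} - 290 = - \frac{871}{3} \approx -290.33$)
$d = \frac{1}{3}$ ($d = \frac{1}{3} \cdot 1 = \frac{1}{3} \approx 0.33333$)
$h = - \frac{3}{871}$ ($h = \frac{1}{- \frac{871}{3}} = - \frac{3}{871} \approx -0.0034443$)
$z = \frac{1}{3} \approx 0.33333$
$w = 39$ ($w = 40 - 1 = 39$)
$t{\left(X,N \right)} = \frac{13}{3}$ ($t{\left(X,N \right)} = 4 + \frac{1}{3} = \frac{13}{3}$)
$a{\left(W,l \right)} = \frac{1}{- \frac{3}{871} + l}$ ($a{\left(W,l \right)} = \frac{1}{l - \frac{3}{871}} = \frac{1}{- \frac{3}{871} + l}$)
$\frac{1}{a{\left(w,t{\left(-16,15 \right)} \right)}} = \frac{1}{871 \frac{1}{-3 + 871 \cdot \frac{13}{3}}} = \frac{1}{871 \frac{1}{-3 + \frac{11323}{3}}} = \frac{1}{871 \frac{1}{\frac{11314}{3}}} = \frac{1}{871 \cdot \frac{3}{11314}} = \frac{1}{\frac{2613}{11314}} = \frac{11314}{2613}$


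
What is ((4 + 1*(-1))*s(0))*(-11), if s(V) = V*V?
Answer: 0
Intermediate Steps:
s(V) = V²
((4 + 1*(-1))*s(0))*(-11) = ((4 + 1*(-1))*0²)*(-11) = ((4 - 1)*0)*(-11) = (3*0)*(-11) = 0*(-11) = 0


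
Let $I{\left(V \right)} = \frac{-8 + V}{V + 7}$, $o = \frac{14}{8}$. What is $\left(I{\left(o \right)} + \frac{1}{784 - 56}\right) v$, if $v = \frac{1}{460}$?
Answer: $- \frac{519}{334880} \approx -0.0015498$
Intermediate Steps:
$o = \frac{7}{4}$ ($o = 14 \cdot \frac{1}{8} = \frac{7}{4} \approx 1.75$)
$v = \frac{1}{460} \approx 0.0021739$
$I{\left(V \right)} = \frac{-8 + V}{7 + V}$
$\left(I{\left(o \right)} + \frac{1}{784 - 56}\right) v = \left(\frac{-8 + \frac{7}{4}}{7 + \frac{7}{4}} + \frac{1}{784 - 56}\right) \frac{1}{460} = \left(\frac{1}{\frac{35}{4}} \left(- \frac{25}{4}\right) + \frac{1}{728}\right) \frac{1}{460} = \left(\frac{4}{35} \left(- \frac{25}{4}\right) + \frac{1}{728}\right) \frac{1}{460} = \left(- \frac{5}{7} + \frac{1}{728}\right) \frac{1}{460} = \left(- \frac{519}{728}\right) \frac{1}{460} = - \frac{519}{334880}$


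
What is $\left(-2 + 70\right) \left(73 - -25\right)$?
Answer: $6664$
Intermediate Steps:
$\left(-2 + 70\right) \left(73 - -25\right) = 68 \left(73 + 25\right) = 68 \cdot 98 = 6664$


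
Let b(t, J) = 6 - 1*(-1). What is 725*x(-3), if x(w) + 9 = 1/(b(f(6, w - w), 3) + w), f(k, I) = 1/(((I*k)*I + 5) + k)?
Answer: -25375/4 ≈ -6343.8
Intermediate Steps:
f(k, I) = 1/(5 + k + k*I**2) (f(k, I) = 1/((k*I**2 + 5) + k) = 1/((5 + k*I**2) + k) = 1/(5 + k + k*I**2))
b(t, J) = 7 (b(t, J) = 6 + 1 = 7)
x(w) = -9 + 1/(7 + w)
725*x(-3) = 725*((-62 - 9*(-3))/(7 - 3)) = 725*((-62 + 27)/4) = 725*((1/4)*(-35)) = 725*(-35/4) = -25375/4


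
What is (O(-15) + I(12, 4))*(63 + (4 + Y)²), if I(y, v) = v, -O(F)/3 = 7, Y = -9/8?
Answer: -77537/64 ≈ -1211.5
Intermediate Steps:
Y = -9/8 (Y = -9*⅛ = -9/8 ≈ -1.1250)
O(F) = -21 (O(F) = -3*7 = -21)
(O(-15) + I(12, 4))*(63 + (4 + Y)²) = (-21 + 4)*(63 + (4 - 9/8)²) = -17*(63 + (23/8)²) = -17*(63 + 529/64) = -17*4561/64 = -77537/64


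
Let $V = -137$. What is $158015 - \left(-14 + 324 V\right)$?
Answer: $202417$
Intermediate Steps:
$158015 - \left(-14 + 324 V\right) = 158015 + \left(\left(-324\right) \left(-137\right) + 14\right) = 158015 + \left(44388 + 14\right) = 158015 + 44402 = 202417$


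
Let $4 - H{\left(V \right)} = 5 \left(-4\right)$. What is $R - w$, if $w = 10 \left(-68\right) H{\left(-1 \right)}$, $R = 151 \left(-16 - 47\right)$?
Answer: $6807$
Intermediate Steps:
$H{\left(V \right)} = 24$ ($H{\left(V \right)} = 4 - 5 \left(-4\right) = 4 - -20 = 4 + 20 = 24$)
$R = -9513$ ($R = 151 \left(-16 - 47\right) = 151 \left(-63\right) = -9513$)
$w = -16320$ ($w = 10 \left(-68\right) 24 = \left(-680\right) 24 = -16320$)
$R - w = -9513 - -16320 = -9513 + 16320 = 6807$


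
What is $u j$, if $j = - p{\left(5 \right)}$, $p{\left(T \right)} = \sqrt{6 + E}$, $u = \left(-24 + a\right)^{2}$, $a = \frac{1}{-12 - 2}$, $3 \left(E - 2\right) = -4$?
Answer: $- \frac{113569 \sqrt{15}}{294} \approx -1496.1$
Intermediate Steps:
$E = \frac{2}{3}$ ($E = 2 + \frac{1}{3} \left(-4\right) = 2 - \frac{4}{3} = \frac{2}{3} \approx 0.66667$)
$a = - \frac{1}{14}$ ($a = \frac{1}{-14} = - \frac{1}{14} \approx -0.071429$)
$u = \frac{113569}{196}$ ($u = \left(-24 - \frac{1}{14}\right)^{2} = \left(- \frac{337}{14}\right)^{2} = \frac{113569}{196} \approx 579.43$)
$p{\left(T \right)} = \frac{2 \sqrt{15}}{3}$ ($p{\left(T \right)} = \sqrt{6 + \frac{2}{3}} = \sqrt{\frac{20}{3}} = \frac{2 \sqrt{15}}{3}$)
$j = - \frac{2 \sqrt{15}}{3} \approx -2.582$
$u j = \frac{113569 \left(- \frac{2 \sqrt{15}}{3}\right)}{196} = - \frac{113569 \sqrt{15}}{294}$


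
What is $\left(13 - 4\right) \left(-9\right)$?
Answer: $-81$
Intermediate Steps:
$\left(13 - 4\right) \left(-9\right) = 9 \left(-9\right) = -81$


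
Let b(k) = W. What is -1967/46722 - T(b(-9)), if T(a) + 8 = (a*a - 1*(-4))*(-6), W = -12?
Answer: 41860945/46722 ≈ 895.96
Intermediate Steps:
b(k) = -12
T(a) = -32 - 6*a**2 (T(a) = -8 + (a*a - 1*(-4))*(-6) = -8 + (a**2 + 4)*(-6) = -8 + (4 + a**2)*(-6) = -8 + (-24 - 6*a**2) = -32 - 6*a**2)
-1967/46722 - T(b(-9)) = -1967/46722 - (-32 - 6*(-12)**2) = -1967*1/46722 - (-32 - 6*144) = -1967/46722 - (-32 - 864) = -1967/46722 - 1*(-896) = -1967/46722 + 896 = 41860945/46722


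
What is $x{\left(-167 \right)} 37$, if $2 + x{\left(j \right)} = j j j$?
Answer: $-172326205$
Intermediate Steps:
$x{\left(j \right)} = -2 + j^{3}$ ($x{\left(j \right)} = -2 + j j j = -2 + j^{2} j = -2 + j^{3}$)
$x{\left(-167 \right)} 37 = \left(-2 + \left(-167\right)^{3}\right) 37 = \left(-2 - 4657463\right) 37 = \left(-4657465\right) 37 = -172326205$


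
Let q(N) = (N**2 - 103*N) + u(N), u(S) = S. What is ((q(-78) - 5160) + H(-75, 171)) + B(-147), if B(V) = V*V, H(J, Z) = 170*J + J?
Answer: 17664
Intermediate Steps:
H(J, Z) = 171*J
q(N) = N**2 - 102*N (q(N) = (N**2 - 103*N) + N = N**2 - 102*N)
B(V) = V**2
((q(-78) - 5160) + H(-75, 171)) + B(-147) = ((-78*(-102 - 78) - 5160) + 171*(-75)) + (-147)**2 = ((-78*(-180) - 5160) - 12825) + 21609 = ((14040 - 5160) - 12825) + 21609 = (8880 - 12825) + 21609 = -3945 + 21609 = 17664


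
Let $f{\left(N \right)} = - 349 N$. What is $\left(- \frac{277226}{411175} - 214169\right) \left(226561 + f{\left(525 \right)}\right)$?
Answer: $- \frac{3816220847952136}{411175} \approx -9.2813 \cdot 10^{9}$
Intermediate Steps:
$\left(- \frac{277226}{411175} - 214169\right) \left(226561 + f{\left(525 \right)}\right) = \left(- \frac{277226}{411175} - 214169\right) \left(226561 - 183225\right) = \left(\left(-277226\right) \frac{1}{411175} - 214169\right) \left(226561 - 183225\right) = \left(- \frac{277226}{411175} - 214169\right) 43336 = \left(- \frac{88061215801}{411175}\right) 43336 = - \frac{3816220847952136}{411175}$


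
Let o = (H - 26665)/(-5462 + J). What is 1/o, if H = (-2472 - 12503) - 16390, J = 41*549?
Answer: -17047/58030 ≈ -0.29376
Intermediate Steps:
J = 22509
H = -31365 (H = -14975 - 16390 = -31365)
o = -58030/17047 (o = (-31365 - 26665)/(-5462 + 22509) = -58030/17047 ≈ -3.4041)
1/o = 1/(-58030/17047) = -17047/58030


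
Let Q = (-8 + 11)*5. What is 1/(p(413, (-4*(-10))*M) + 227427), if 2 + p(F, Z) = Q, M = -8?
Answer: 1/227440 ≈ 4.3968e-6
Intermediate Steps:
Q = 15 (Q = 3*5 = 15)
p(F, Z) = 13 (p(F, Z) = -2 + 15 = 13)
1/(p(413, (-4*(-10))*M) + 227427) = 1/(13 + 227427) = 1/227440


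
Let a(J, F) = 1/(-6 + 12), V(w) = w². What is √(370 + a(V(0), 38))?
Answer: √13326/6 ≈ 19.240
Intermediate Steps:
a(J, F) = ⅙ (a(J, F) = 1/6 = ⅙)
√(370 + a(V(0), 38)) = √(370 + ⅙) = √(2221/6) = √13326/6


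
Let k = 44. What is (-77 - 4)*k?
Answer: -3564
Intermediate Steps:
(-77 - 4)*k = (-77 - 4)*44 = -81*44 = -3564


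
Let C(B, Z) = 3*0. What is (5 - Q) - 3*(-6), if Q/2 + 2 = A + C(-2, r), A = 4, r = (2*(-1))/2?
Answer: 19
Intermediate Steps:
r = -1 (r = -2*1/2 = -1)
C(B, Z) = 0
Q = 4 (Q = -4 + 2*(4 + 0) = -4 + 2*4 = -4 + 8 = 4)
(5 - Q) - 3*(-6) = (5 - 1*4) - 3*(-6) = (5 - 4) + 18 = 1 + 18 = 19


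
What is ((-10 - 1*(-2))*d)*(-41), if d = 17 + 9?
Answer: 8528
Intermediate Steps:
d = 26
((-10 - 1*(-2))*d)*(-41) = ((-10 - 1*(-2))*26)*(-41) = ((-10 + 2)*26)*(-41) = -8*26*(-41) = -208*(-41) = 8528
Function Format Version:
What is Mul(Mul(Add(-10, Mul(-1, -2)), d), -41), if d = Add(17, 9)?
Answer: 8528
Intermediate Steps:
d = 26
Mul(Mul(Add(-10, Mul(-1, -2)), d), -41) = Mul(Mul(Add(-10, Mul(-1, -2)), 26), -41) = Mul(Mul(Add(-10, 2), 26), -41) = Mul(Mul(-8, 26), -41) = Mul(-208, -41) = 8528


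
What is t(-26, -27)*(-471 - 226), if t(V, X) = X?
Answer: 18819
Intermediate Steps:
t(-26, -27)*(-471 - 226) = -27*(-471 - 226) = -27*(-697) = 18819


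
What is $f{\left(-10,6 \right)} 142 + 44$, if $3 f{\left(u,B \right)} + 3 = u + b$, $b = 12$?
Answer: $- \frac{10}{3} \approx -3.3333$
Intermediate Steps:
$f{\left(u,B \right)} = 3 + \frac{u}{3}$ ($f{\left(u,B \right)} = -1 + \frac{u + 12}{3} = -1 + \frac{12 + u}{3} = -1 + \left(4 + \frac{u}{3}\right) = 3 + \frac{u}{3}$)
$f{\left(-10,6 \right)} 142 + 44 = \left(3 + \frac{1}{3} \left(-10\right)\right) 142 + 44 = \left(3 - \frac{10}{3}\right) 142 + 44 = \left(- \frac{1}{3}\right) 142 + 44 = - \frac{142}{3} + 44 = - \frac{10}{3}$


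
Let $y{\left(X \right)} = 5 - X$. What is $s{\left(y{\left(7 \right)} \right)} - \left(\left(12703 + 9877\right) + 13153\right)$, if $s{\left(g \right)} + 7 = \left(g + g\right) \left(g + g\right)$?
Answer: $-35724$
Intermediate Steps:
$s{\left(g \right)} = -7 + 4 g^{2}$ ($s{\left(g \right)} = -7 + \left(g + g\right) \left(g + g\right) = -7 + 2 g 2 g = -7 + 4 g^{2}$)
$s{\left(y{\left(7 \right)} \right)} - \left(\left(12703 + 9877\right) + 13153\right) = \left(-7 + 4 \left(5 - 7\right)^{2}\right) - \left(\left(12703 + 9877\right) + 13153\right) = \left(-7 + 4 \left(5 - 7\right)^{2}\right) - \left(22580 + 13153\right) = \left(-7 + 4 \left(-2\right)^{2}\right) - 35733 = \left(-7 + 4 \cdot 4\right) - 35733 = \left(-7 + 16\right) - 35733 = 9 - 35733 = -35724$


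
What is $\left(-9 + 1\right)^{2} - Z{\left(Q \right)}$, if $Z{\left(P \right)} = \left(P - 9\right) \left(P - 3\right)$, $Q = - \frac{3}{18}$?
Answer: $\frac{1259}{36} \approx 34.972$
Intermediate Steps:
$Q = - \frac{1}{6}$ ($Q = \left(-3\right) \frac{1}{18} = - \frac{1}{6} \approx -0.16667$)
$Z{\left(P \right)} = \left(-9 + P\right) \left(-3 + P\right)$
$\left(-9 + 1\right)^{2} - Z{\left(Q \right)} = \left(-9 + 1\right)^{2} - \left(27 + \left(- \frac{1}{6}\right)^{2} - -2\right) = \left(-8\right)^{2} - \left(27 + \frac{1}{36} + 2\right) = 64 - \frac{1045}{36} = \frac{1259}{36}$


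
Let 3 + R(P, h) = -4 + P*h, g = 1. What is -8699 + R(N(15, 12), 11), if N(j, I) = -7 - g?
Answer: -8794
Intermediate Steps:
N(j, I) = -8 (N(j, I) = -7 - 1*1 = -7 - 1 = -8)
R(P, h) = -7 + P*h (R(P, h) = -3 + (-4 + P*h) = -7 + P*h)
-8699 + R(N(15, 12), 11) = -8699 + (-7 - 8*11) = -8699 + (-7 - 88) = -8699 - 95 = -8794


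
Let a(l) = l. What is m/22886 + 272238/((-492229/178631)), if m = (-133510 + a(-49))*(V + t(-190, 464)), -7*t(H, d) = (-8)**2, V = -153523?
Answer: 62863508365239019/78856070258 ≈ 7.9719e+5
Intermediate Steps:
t(H, d) = -64/7 (t(H, d) = -1/7*(-8)**2 = -1/7*64 = -64/7)
m = 143539196275/7 (m = (-133510 - 49)*(-153523 - 64/7) = -133559*(-1074725/7) = 143539196275/7 ≈ 2.0506e+10)
m/22886 + 272238/((-492229/178631)) = (143539196275/7)/22886 + 272238/((-492229/178631)) = (143539196275/7)*(1/22886) + 272238/((-492229*1/178631)) = 143539196275/160202 + 272238/(-492229/178631) = 143539196275/160202 + 272238*(-178631/492229) = 143539196275/160202 - 48630146178/492229 = 62863508365239019/78856070258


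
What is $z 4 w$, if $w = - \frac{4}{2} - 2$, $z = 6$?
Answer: $-96$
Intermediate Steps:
$w = -4$ ($w = \left(-4\right) \frac{1}{2} - 2 = -2 - 2 = -4$)
$z 4 w = 6 \cdot 4 \left(-4\right) = 24 \left(-4\right) = -96$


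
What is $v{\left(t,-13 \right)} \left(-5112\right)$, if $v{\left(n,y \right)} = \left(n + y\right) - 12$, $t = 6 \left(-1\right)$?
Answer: $158472$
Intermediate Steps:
$t = -6$
$v{\left(n,y \right)} = -12 + n + y$
$v{\left(t,-13 \right)} \left(-5112\right) = \left(-12 - 6 - 13\right) \left(-5112\right) = \left(-31\right) \left(-5112\right) = 158472$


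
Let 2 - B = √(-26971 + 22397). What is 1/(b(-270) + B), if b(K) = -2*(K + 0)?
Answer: 271/149169 + I*√4574/298338 ≈ 0.0018167 + 0.00022669*I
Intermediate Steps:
b(K) = -2*K
B = 2 - I*√4574 (B = 2 - √(-26971 + 22397) = 2 - √(-4574) = 2 - I*√4574 ≈ 2.0 - 67.631*I)
1/(b(-270) + B) = 1/(-2*(-270) + (2 - I*√4574)) = 1/(540 + (2 - I*√4574)) = 1/(542 - I*√4574)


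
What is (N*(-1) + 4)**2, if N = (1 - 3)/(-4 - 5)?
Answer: 1156/81 ≈ 14.272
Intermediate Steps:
N = 2/9 (N = -2/(-9) = -2*(-1/9) = 2/9 ≈ 0.22222)
(N*(-1) + 4)**2 = ((2/9)*(-1) + 4)**2 = (-2/9 + 4)**2 = (34/9)**2 = 1156/81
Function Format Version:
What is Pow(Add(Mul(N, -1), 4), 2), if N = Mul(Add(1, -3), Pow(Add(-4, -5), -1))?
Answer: Rational(1156, 81) ≈ 14.272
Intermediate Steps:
N = Rational(2, 9) (N = Mul(-2, Pow(-9, -1)) = Mul(-2, Rational(-1, 9)) = Rational(2, 9) ≈ 0.22222)
Pow(Add(Mul(N, -1), 4), 2) = Pow(Add(Mul(Rational(2, 9), -1), 4), 2) = Pow(Add(Rational(-2, 9), 4), 2) = Pow(Rational(34, 9), 2) = Rational(1156, 81)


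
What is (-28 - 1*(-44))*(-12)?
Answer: -192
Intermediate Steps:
(-28 - 1*(-44))*(-12) = (-28 + 44)*(-12) = 16*(-12) = -192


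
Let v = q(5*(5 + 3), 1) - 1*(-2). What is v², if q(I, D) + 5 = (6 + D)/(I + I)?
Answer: 54289/6400 ≈ 8.4827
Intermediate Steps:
q(I, D) = -5 + (6 + D)/(2*I) (q(I, D) = -5 + (6 + D)/(I + I) = -5 + (6 + D)/((2*I)) = -5 + (6 + D)*(1/(2*I)) = -5 + (6 + D)/(2*I))
v = -233/80 (v = (6 + 1 - 50*(5 + 3))/(2*((5*(5 + 3)))) - 1*(-2) = (6 + 1 - 50*8)/(2*((5*8))) + 2 = (½)*(6 + 1 - 10*40)/40 + 2 = (½)*(1/40)*(6 + 1 - 400) + 2 = (½)*(1/40)*(-393) + 2 = -393/80 + 2 = -233/80 ≈ -2.9125)
v² = (-233/80)² = 54289/6400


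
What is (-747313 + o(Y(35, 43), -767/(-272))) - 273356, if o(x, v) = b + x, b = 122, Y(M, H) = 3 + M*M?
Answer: -1019319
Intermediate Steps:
Y(M, H) = 3 + M²
o(x, v) = 122 + x
(-747313 + o(Y(35, 43), -767/(-272))) - 273356 = (-747313 + (122 + (3 + 35²))) - 273356 = (-747313 + (122 + (3 + 1225))) - 273356 = (-747313 + (122 + 1228)) - 273356 = (-747313 + 1350) - 273356 = -745963 - 273356 = -1019319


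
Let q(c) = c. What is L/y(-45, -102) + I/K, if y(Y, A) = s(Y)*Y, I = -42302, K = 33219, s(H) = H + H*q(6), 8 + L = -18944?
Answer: -136577482/52319925 ≈ -2.6104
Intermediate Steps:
L = -18952 (L = -8 - 18944 = -18952)
s(H) = 7*H (s(H) = H + H*6 = H + 6*H = 7*H)
y(Y, A) = 7*Y² (y(Y, A) = (7*Y)*Y = 7*Y²)
L/y(-45, -102) + I/K = -18952/(7*(-45)²) - 42302/33219 = -18952/(7*2025) - 42302*1/33219 = -18952/14175 - 42302/33219 = -136577482/52319925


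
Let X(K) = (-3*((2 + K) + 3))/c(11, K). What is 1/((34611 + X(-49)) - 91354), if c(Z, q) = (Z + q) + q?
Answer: -29/1645591 ≈ -1.7623e-5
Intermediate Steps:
c(Z, q) = Z + 2*q
X(K) = (-15 - 3*K)/(11 + 2*K) (X(K) = (-3*((2 + K) + 3))/(11 + 2*K) = (-3*(5 + K))/(11 + 2*K) = (-15 - 3*K)/(11 + 2*K))
1/((34611 + X(-49)) - 91354) = 1/((34611 + 3*(-5 - 1*(-49))/(11 + 2*(-49))) - 91354) = 1/((34611 + 3*(-5 + 49)/(11 - 98)) - 91354) = 1/((34611 + 3*44/(-87)) - 91354) = 1/((34611 + 3*(-1/87)*44) - 91354) = 1/((34611 - 44/29) - 91354) = 1/(1003675/29 - 91354) = 1/(-1645591/29) = -29/1645591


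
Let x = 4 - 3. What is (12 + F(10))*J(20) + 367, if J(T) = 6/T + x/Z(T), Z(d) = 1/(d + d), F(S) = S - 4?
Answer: 5462/5 ≈ 1092.4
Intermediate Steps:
x = 1
F(S) = -4 + S
Z(d) = 1/(2*d)
J(T) = 2*T + 6/T (J(T) = 6/T + 1/(1/(2*T)) = 6/T + 1*(2*T) = 6/T + 2*T = 2*T + 6/T)
(12 + F(10))*J(20) + 367 = (12 + (-4 + 10))*(2*20 + 6/20) + 367 = (12 + 6)*(40 + 6*(1/20)) + 367 = 18*(40 + 3/10) + 367 = 18*(403/10) + 367 = 3627/5 + 367 = 5462/5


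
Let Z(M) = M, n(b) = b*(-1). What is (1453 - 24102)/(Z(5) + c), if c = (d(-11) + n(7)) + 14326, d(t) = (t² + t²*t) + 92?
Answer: -319/186 ≈ -1.7151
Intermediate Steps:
n(b) = -b
d(t) = 92 + t² + t³ (d(t) = (t² + t³) + 92 = 92 + t² + t³)
c = 13201 (c = ((92 + (-11)² + (-11)³) - 1*7) + 14326 = ((92 + 121 - 1331) - 7) + 14326 = (-1118 - 7) + 14326 = -1125 + 14326 = 13201)
(1453 - 24102)/(Z(5) + c) = (1453 - 24102)/(5 + 13201) = -22649/13206 = -22649*1/13206 = -319/186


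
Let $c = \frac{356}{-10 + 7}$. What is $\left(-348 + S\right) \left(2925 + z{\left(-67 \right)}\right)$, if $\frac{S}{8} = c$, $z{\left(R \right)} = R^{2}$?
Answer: $- \frac{28855288}{3} \approx -9.6184 \cdot 10^{6}$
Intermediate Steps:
$c = - \frac{356}{3}$ ($c = \frac{356}{-3} = 356 \left(- \frac{1}{3}\right) = - \frac{356}{3} \approx -118.67$)
$S = - \frac{2848}{3}$ ($S = 8 \left(- \frac{356}{3}\right) = - \frac{2848}{3} \approx -949.33$)
$\left(-348 + S\right) \left(2925 + z{\left(-67 \right)}\right) = \left(-348 - \frac{2848}{3}\right) \left(2925 + \left(-67\right)^{2}\right) = - \frac{3892 \left(2925 + 4489\right)}{3} = \left(- \frac{3892}{3}\right) 7414 = - \frac{28855288}{3}$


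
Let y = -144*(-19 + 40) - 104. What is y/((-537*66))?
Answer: 1564/17721 ≈ 0.088257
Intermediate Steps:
y = -3128 (y = -144*21 - 104 = -3024 - 104 = -3128)
y/((-537*66)) = -3128/((-537*66)) = -3128/(-35442) = -3128*(-1/35442) = 1564/17721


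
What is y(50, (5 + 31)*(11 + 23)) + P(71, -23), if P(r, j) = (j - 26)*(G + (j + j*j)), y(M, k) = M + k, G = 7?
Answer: -23863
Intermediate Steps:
P(r, j) = (-26 + j)*(7 + j + j²) (P(r, j) = (j - 26)*(7 + (j + j*j)) = (-26 + j)*(7 + (j + j²)) = (-26 + j)*(7 + j + j²))
y(50, (5 + 31)*(11 + 23)) + P(71, -23) = (50 + (5 + 31)*(11 + 23)) + (-182 + (-23)³ - 25*(-23)² - 19*(-23)) = (50 + 36*34) + (-182 - 12167 - 25*529 + 437) = (50 + 1224) + (-182 - 12167 - 13225 + 437) = 1274 - 25137 = -23863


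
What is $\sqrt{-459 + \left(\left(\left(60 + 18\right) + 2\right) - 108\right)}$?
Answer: $i \sqrt{487} \approx 22.068 i$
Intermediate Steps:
$\sqrt{-459 + \left(\left(\left(60 + 18\right) + 2\right) - 108\right)} = \sqrt{-459 + \left(\left(78 + 2\right) - 108\right)} = \sqrt{-459 + \left(80 - 108\right)} = \sqrt{-459 - 28} = \sqrt{-487} = i \sqrt{487}$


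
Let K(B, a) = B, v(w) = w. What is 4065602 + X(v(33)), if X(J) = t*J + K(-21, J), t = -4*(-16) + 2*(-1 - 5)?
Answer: 4067297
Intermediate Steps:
t = 52 (t = 64 + 2*(-6) = 64 - 12 = 52)
X(J) = -21 + 52*J (X(J) = 52*J - 21 = -21 + 52*J)
4065602 + X(v(33)) = 4065602 + (-21 + 52*33) = 4065602 + (-21 + 1716) = 4065602 + 1695 = 4067297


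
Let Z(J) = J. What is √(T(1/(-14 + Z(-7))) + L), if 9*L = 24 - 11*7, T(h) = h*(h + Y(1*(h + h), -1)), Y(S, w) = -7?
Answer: I*√2449/21 ≈ 2.3565*I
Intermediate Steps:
T(h) = h*(-7 + h) (T(h) = h*(h - 7) = h*(-7 + h))
L = -53/9 (L = (24 - 11*7)/9 = (24 - 77)/9 = (⅑)*(-53) = -53/9 ≈ -5.8889)
√(T(1/(-14 + Z(-7))) + L) = √((-7 + 1/(-14 - 7))/(-14 - 7) - 53/9) = √((-7 + 1/(-21))/(-21) - 53/9) = √(-(-7 - 1/21)/21 - 53/9) = √(-1/21*(-148/21) - 53/9) = √(148/441 - 53/9) = √(-2449/441) = I*√2449/21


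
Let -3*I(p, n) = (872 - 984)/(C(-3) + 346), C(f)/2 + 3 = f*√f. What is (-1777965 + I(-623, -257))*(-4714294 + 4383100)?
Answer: 17033701667265710/28927 - 18546864*I*√3/28927 ≈ 5.8885e+11 - 1110.5*I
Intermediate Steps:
C(f) = -6 + 2*f^(3/2) (C(f) = -6 + 2*(f*√f) = -6 + 2*f^(3/2))
I(p, n) = 112/(3*(340 - 6*I*√3)) (I(p, n) = -(872 - 984)/(3*((-6 + 2*(-3)^(3/2)) + 346)) = -(-112)/(3*((-6 + 2*(-3*I*√3)) + 346)) = -(-112)/(3*((-6 - 6*I*√3) + 346)) = -(-112)/(3*(340 - 6*I*√3)) = 112/(3*(340 - 6*I*√3)))
(-1777965 + I(-623, -257))*(-4714294 + 4383100) = (-1777965 + (9520/86781 + 56*I*√3/28927))*(-4714294 + 4383100) = (-154293571145/86781 + 56*I*√3/28927)*(-331194) = 17033701667265710/28927 - 18546864*I*√3/28927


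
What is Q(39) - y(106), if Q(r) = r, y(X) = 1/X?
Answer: 4133/106 ≈ 38.991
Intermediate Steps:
Q(39) - y(106) = 39 - 1/106 = 4133/106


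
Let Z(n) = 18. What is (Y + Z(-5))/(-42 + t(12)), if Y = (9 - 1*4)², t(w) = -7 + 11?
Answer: -43/38 ≈ -1.1316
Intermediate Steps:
t(w) = 4
Y = 25 (Y = (9 - 4)² = 5² = 25)
(Y + Z(-5))/(-42 + t(12)) = (25 + 18)/(-42 + 4) = 43/(-38) = 43*(-1/38) = -43/38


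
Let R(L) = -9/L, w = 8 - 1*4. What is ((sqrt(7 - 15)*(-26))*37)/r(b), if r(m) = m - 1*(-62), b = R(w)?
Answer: -7696*I*sqrt(2)/239 ≈ -45.539*I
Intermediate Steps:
w = 4 (w = 8 - 4 = 4)
b = -9/4 ≈ -2.2500
r(m) = 62 + m (r(m) = m + 62 = 62 + m)
((sqrt(7 - 15)*(-26))*37)/r(b) = ((sqrt(7 - 15)*(-26))*37)/(62 - 9/4) = ((sqrt(-8)*(-26))*37)/(239/4) = (((2*I*sqrt(2))*(-26))*37)*(4/239) = (-52*I*sqrt(2)*37)*(4/239) = -1924*I*sqrt(2)*(4/239) = -7696*I*sqrt(2)/239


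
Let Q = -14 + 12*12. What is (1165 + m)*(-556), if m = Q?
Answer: -720020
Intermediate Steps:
Q = 130 (Q = -14 + 144 = 130)
m = 130
(1165 + m)*(-556) = (1165 + 130)*(-556) = 1295*(-556) = -720020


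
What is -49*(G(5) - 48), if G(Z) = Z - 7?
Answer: 2450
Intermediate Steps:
G(Z) = -7 + Z
-49*(G(5) - 48) = -49*((-7 + 5) - 48) = -49*(-2 - 48) = -49*(-50) = 2450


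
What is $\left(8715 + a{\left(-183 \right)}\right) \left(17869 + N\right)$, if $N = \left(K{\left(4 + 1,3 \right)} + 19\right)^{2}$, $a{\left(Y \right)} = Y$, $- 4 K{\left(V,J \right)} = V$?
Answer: $\frac{620585685}{4} \approx 1.5515 \cdot 10^{8}$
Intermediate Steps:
$K{\left(V,J \right)} = - \frac{V}{4}$
$N = \frac{5041}{16}$ ($N = \left(- \frac{4 + 1}{4} + 19\right)^{2} = \left(\left(- \frac{1}{4}\right) 5 + 19\right)^{2} = \left(- \frac{5}{4} + 19\right)^{2} = \left(\frac{71}{4}\right)^{2} = \frac{5041}{16} \approx 315.06$)
$\left(8715 + a{\left(-183 \right)}\right) \left(17869 + N\right) = \left(8715 - 183\right) \left(17869 + \frac{5041}{16}\right) = 8532 \cdot \frac{290945}{16} = \frac{620585685}{4}$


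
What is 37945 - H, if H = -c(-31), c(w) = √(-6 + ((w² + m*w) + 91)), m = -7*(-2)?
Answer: 37945 + 6*√17 ≈ 37970.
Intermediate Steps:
m = 14
c(w) = √(85 + w² + 14*w) (c(w) = √(-6 + ((w² + 14*w) + 91)) = √(-6 + (91 + w² + 14*w)) = √(85 + w² + 14*w))
H = -6*√17 (H = -√(85 + (-31)² + 14*(-31)) = -√(85 + 961 - 434) = -√612 = -6*√17 ≈ -24.739)
37945 - H = 37945 - (-6)*√17 = 37945 + 6*√17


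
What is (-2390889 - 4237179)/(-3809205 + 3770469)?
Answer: 184113/1076 ≈ 171.11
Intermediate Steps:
(-2390889 - 4237179)/(-3809205 + 3770469) = -6628068/(-38736) = -6628068*(-1/38736) = 184113/1076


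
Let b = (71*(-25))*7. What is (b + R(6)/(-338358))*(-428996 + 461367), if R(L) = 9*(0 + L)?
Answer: -22681810493614/56393 ≈ -4.0221e+8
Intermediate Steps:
R(L) = 9*L
b = -12425 (b = -1775*7 = -12425)
(b + R(6)/(-338358))*(-428996 + 461367) = (-12425 + (9*6)/(-338358))*(-428996 + 461367) = (-12425 + 54*(-1/338358))*32371 = (-12425 - 9/56393)*32371 = -700683034/56393*32371 = -22681810493614/56393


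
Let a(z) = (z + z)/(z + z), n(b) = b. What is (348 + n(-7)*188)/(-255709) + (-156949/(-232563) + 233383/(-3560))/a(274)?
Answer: -13735249893633961/211707689714520 ≈ -64.878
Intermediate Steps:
a(z) = 1 (a(z) = (2*z)/((2*z)) = (2*z)*(1/(2*z)) = 1)
(348 + n(-7)*188)/(-255709) + (-156949/(-232563) + 233383/(-3560))/a(274) = (348 - 7*188)/(-255709) + (-156949/(-232563) + 233383/(-3560))/1 = (348 - 1316)*(-1/255709) + (-156949*(-1/232563) + 233383*(-1/3560))*1 = -968*(-1/255709) + (156949/232563 - 233383/3560)*1 = 968/255709 - 53717512189/827924280*1 = 968/255709 - 53717512189/827924280 = -13735249893633961/211707689714520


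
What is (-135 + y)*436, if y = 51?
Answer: -36624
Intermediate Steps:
(-135 + y)*436 = (-135 + 51)*436 = -84*436 = -36624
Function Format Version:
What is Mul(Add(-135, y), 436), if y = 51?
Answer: -36624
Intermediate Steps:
Mul(Add(-135, y), 436) = Mul(Add(-135, 51), 436) = Mul(-84, 436) = -36624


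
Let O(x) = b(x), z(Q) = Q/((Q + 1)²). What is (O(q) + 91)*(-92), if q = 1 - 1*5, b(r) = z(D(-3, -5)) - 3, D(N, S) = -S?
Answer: -72979/9 ≈ -8108.8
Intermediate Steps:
z(Q) = Q/(1 + Q)² (z(Q) = Q/((1 + Q)²) = Q/(1 + Q)²)
b(r) = -103/36 (b(r) = (-1*(-5))/(1 - 1*(-5))² - 3 = 5/(1 + 5)² - 3 = 5/6² - 3 = 5*(1/36) - 3 = 5/36 - 3 = -103/36)
q = -4 (q = 1 - 5 = -4)
O(x) = -103/36
(O(q) + 91)*(-92) = (-103/36 + 91)*(-92) = (3173/36)*(-92) = -72979/9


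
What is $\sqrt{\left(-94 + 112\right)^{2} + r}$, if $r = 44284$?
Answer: $8 \sqrt{697} \approx 211.21$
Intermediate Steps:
$\sqrt{\left(-94 + 112\right)^{2} + r} = \sqrt{\left(-94 + 112\right)^{2} + 44284} = \sqrt{18^{2} + 44284} = \sqrt{324 + 44284} = \sqrt{44608} = 8 \sqrt{697}$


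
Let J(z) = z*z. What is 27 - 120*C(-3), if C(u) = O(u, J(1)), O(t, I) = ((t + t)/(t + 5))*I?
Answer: 387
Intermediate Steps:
J(z) = z²
O(t, I) = 2*I*t/(5 + t) (O(t, I) = ((2*t)/(5 + t))*I = (2*t/(5 + t))*I = 2*I*t/(5 + t))
C(u) = 2*u/(5 + u) (C(u) = 2*1²*u/(5 + u) = 2*1*u/(5 + u) = 2*u/(5 + u))
27 - 120*C(-3) = 27 - 240*(-3)/(5 - 3) = 27 - 240*(-3)/2 = 27 - 120*(-3) = 27 + 360 = 387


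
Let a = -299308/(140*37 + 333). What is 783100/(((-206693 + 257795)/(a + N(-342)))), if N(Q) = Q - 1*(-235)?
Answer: -348165868450/140862663 ≈ -2471.7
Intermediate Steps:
N(Q) = 235 + Q (N(Q) = Q + 235 = 235 + Q)
a = -299308/5513 (a = -299308/(5180 + 333) = -299308/5513 ≈ -54.291)
783100/(((-206693 + 257795)/(a + N(-342)))) = 783100/(((-206693 + 257795)/(-299308/5513 + (235 - 342)))) = 783100/((51102/(-299308/5513 - 107))) = 783100/((51102/(-889199/5513))) = 783100/((51102*(-5513/889199))) = 783100/(-281725326/889199) = 783100*(-889199/281725326) = -348165868450/140862663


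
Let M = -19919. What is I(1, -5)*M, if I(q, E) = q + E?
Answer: 79676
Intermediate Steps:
I(q, E) = E + q
I(1, -5)*M = (-5 + 1)*(-19919) = -4*(-19919) = 79676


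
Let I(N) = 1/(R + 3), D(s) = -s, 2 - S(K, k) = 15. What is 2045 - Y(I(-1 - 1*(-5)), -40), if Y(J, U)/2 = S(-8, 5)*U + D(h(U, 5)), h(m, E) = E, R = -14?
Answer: 1015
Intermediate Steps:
S(K, k) = -13 (S(K, k) = 2 - 1*15 = 2 - 15 = -13)
I(N) = -1/11 (I(N) = 1/(-14 + 3) = 1/(-11) = -1/11)
Y(J, U) = -10 - 26*U (Y(J, U) = 2*(-13*U - 1*5) = 2*(-13*U - 5) = 2*(-5 - 13*U) = -10 - 26*U)
2045 - Y(I(-1 - 1*(-5)), -40) = 2045 - (-10 - 26*(-40)) = 2045 - (-10 + 1040) = 2045 - 1*1030 = 2045 - 1030 = 1015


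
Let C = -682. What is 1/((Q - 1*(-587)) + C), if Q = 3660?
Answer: 1/3565 ≈ 0.00028051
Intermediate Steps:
1/((Q - 1*(-587)) + C) = 1/((3660 - 1*(-587)) - 682) = 1/((3660 + 587) - 682) = 1/(4247 - 682) = 1/3565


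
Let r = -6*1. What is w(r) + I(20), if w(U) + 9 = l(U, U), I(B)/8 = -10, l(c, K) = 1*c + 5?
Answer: -90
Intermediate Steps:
l(c, K) = 5 + c (l(c, K) = c + 5 = 5 + c)
I(B) = -80 (I(B) = 8*(-10) = -80)
r = -6
w(U) = -4 + U (w(U) = -9 + (5 + U) = -4 + U)
w(r) + I(20) = (-4 - 6) - 80 = -10 - 80 = -90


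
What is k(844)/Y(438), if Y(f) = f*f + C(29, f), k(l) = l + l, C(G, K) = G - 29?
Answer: 422/47961 ≈ 0.0087988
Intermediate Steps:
C(G, K) = -29 + G
k(l) = 2*l
Y(f) = f**2 (Y(f) = f*f + (-29 + 29) = f**2 + 0 = f**2)
k(844)/Y(438) = (2*844)/(438**2) = 1688/191844 = 1688*(1/191844) = 422/47961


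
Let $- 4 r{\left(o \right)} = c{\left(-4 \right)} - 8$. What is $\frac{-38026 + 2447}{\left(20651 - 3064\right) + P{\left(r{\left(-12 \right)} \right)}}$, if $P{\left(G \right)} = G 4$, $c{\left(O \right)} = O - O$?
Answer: $- \frac{35579}{17595} \approx -2.0221$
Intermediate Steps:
$c{\left(O \right)} = 0$
$r{\left(o \right)} = 2$ ($r{\left(o \right)} = - \frac{0 - 8}{4} = \left(- \frac{1}{4}\right) \left(-8\right) = 2$)
$P{\left(G \right)} = 4 G$
$\frac{-38026 + 2447}{\left(20651 - 3064\right) + P{\left(r{\left(-12 \right)} \right)}} = \frac{-38026 + 2447}{\left(20651 - 3064\right) + 4 \cdot 2} = - \frac{35579}{\left(20651 - 3064\right) + 8} = - \frac{35579}{17587 + 8} = - \frac{35579}{17595}$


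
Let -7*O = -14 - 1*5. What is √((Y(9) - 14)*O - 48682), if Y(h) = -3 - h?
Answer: 2*I*√597219/7 ≈ 220.8*I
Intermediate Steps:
O = 19/7 (O = -(-14 - 1*5)/7 = -(-14 - 5)/7 = -⅐*(-19) = 19/7 ≈ 2.7143)
√((Y(9) - 14)*O - 48682) = √(((-3 - 1*9) - 14)*(19/7) - 48682) = √(((-3 - 9) - 14)*(19/7) - 48682) = √((-12 - 14)*(19/7) - 48682) = √(-26*19/7 - 48682) = √(-494/7 - 48682) = √(-341268/7) = 2*I*√597219/7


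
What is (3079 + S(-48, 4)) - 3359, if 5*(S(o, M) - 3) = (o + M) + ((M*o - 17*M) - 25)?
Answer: -1714/5 ≈ -342.80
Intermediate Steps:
S(o, M) = -2 - 16*M/5 + o/5 + M*o/5 (S(o, M) = 3 + ((o + M) + ((M*o - 17*M) - 25))/5 = 3 + ((M + o) + ((-17*M + M*o) - 25))/5 = 3 + ((M + o) + (-25 - 17*M + M*o))/5 = 3 + (-25 + o - 16*M + M*o)/5 = 3 + (-5 - 16*M/5 + o/5 + M*o/5) = -2 - 16*M/5 + o/5 + M*o/5)
(3079 + S(-48, 4)) - 3359 = (3079 + (-2 - 16/5*4 + (⅕)*(-48) + (⅕)*4*(-48))) - 3359 = (3079 + (-2 - 64/5 - 48/5 - 192/5)) - 3359 = (3079 - 314/5) - 3359 = 15081/5 - 3359 = -1714/5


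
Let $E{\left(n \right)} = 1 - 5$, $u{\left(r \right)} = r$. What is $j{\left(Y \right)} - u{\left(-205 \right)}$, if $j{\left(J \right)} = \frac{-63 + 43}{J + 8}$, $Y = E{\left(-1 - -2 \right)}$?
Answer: $200$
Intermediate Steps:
$E{\left(n \right)} = -4$ ($E{\left(n \right)} = 1 - 5 = -4$)
$Y = -4$
$j{\left(J \right)} = - \frac{20}{8 + J}$
$j{\left(Y \right)} - u{\left(-205 \right)} = - \frac{20}{8 - 4} - -205 = - \frac{20}{4} + 205 = \left(-20\right) \frac{1}{4} + 205 = -5 + 205 = 200$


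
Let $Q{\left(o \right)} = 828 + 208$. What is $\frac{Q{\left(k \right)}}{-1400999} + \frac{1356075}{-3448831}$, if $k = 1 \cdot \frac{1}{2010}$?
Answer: $- \frac{1903432707841}{4831808782169} \approx -0.39394$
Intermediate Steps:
$k = \frac{1}{2010}$ ($k = 1 \cdot \frac{1}{2010} = \frac{1}{2010} \approx 0.00049751$)
$Q{\left(o \right)} = 1036$
$\frac{Q{\left(k \right)}}{-1400999} + \frac{1356075}{-3448831} = \frac{1036}{-1400999} + \frac{1356075}{-3448831} = 1036 \left(- \frac{1}{1400999}\right) + 1356075 \left(- \frac{1}{3448831}\right) = - \frac{1036}{1400999} - \frac{1356075}{3448831} = - \frac{1903432707841}{4831808782169}$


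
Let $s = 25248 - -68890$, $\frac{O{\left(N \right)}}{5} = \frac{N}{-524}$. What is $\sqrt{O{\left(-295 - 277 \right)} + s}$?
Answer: $\frac{\sqrt{1615595883}}{131} \approx 306.83$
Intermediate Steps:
$O{\left(N \right)} = - \frac{5 N}{524}$ ($O{\left(N \right)} = 5 \frac{N}{-524} = 5 N \left(- \frac{1}{524}\right) = 5 \left(- \frac{N}{524}\right) = - \frac{5 N}{524}$)
$s = 94138$ ($s = 25248 + 68890 = 94138$)
$\sqrt{O{\left(-295 - 277 \right)} + s} = \sqrt{- \frac{5 \left(-295 - 277\right)}{524} + 94138} = \sqrt{\left(- \frac{5}{524}\right) \left(-572\right) + 94138} = \sqrt{\frac{715}{131} + 94138} = \sqrt{\frac{12332793}{131}} = \frac{\sqrt{1615595883}}{131}$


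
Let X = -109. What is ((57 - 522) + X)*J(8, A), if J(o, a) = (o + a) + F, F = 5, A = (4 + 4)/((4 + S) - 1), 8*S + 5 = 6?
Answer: -223286/25 ≈ -8931.4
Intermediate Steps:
S = 1/8 (S = -5/8 + (1/8)*6 = -5/8 + 3/4 = 1/8 ≈ 0.12500)
A = 64/25 (A = (4 + 4)/((4 + 1/8) - 1) = 8/(33/8 - 1) = 8/(25/8) = 8*(8/25) = 64/25 ≈ 2.5600)
J(o, a) = 5 + a + o (J(o, a) = (o + a) + 5 = (a + o) + 5 = 5 + a + o)
((57 - 522) + X)*J(8, A) = ((57 - 522) - 109)*(5 + 64/25 + 8) = (-465 - 109)*(389/25) = -574*389/25 = -223286/25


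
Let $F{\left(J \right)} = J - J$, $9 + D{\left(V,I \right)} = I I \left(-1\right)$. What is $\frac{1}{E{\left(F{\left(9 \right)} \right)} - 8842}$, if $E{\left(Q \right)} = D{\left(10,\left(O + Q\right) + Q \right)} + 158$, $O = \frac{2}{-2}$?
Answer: $- \frac{1}{8694} \approx -0.00011502$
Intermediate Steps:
$O = -1$ ($O = 2 \left(- \frac{1}{2}\right) = -1$)
$D{\left(V,I \right)} = -9 - I^{2}$ ($D{\left(V,I \right)} = -9 + I I \left(-1\right) = -9 + I^{2} \left(-1\right) = -9 - I^{2}$)
$F{\left(J \right)} = 0$
$E{\left(Q \right)} = 149 - \left(-1 + 2 Q\right)^{2}$ ($E{\left(Q \right)} = \left(-9 - \left(\left(-1 + Q\right) + Q\right)^{2}\right) + 158 = \left(-9 - \left(-1 + 2 Q\right)^{2}\right) + 158 = 149 - \left(-1 + 2 Q\right)^{2}$)
$\frac{1}{E{\left(F{\left(9 \right)} \right)} - 8842} = \frac{1}{\left(149 - \left(-1 + 2 \cdot 0\right)^{2}\right) - 8842} = \frac{1}{\left(149 - \left(-1 + 0\right)^{2}\right) - 8842} = \frac{1}{\left(149 - \left(-1\right)^{2}\right) - 8842} = \frac{1}{\left(149 - 1\right) - 8842} = \frac{1}{148 - 8842} = \frac{1}{-8694} = - \frac{1}{8694}$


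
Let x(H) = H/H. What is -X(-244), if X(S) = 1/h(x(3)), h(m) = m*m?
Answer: -1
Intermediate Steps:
x(H) = 1
h(m) = m²
X(S) = 1 (X(S) = 1/(1²) = 1/1 = 1)
-X(-244) = -1*1 = -1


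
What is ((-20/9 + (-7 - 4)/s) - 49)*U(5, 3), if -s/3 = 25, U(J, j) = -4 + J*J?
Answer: -80444/75 ≈ -1072.6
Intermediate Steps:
U(J, j) = -4 + J²
s = -75 (s = -3*25 = -75)
((-20/9 + (-7 - 4)/s) - 49)*U(5, 3) = ((-20/9 + (-7 - 4)/(-75)) - 49)*(-4 + 5²) = ((-20*⅑ - 11*(-1/75)) - 49)*(-4 + 25) = ((-20/9 + 11/75) - 49)*21 = (-467/225 - 49)*21 = -11492/225*21 = -80444/75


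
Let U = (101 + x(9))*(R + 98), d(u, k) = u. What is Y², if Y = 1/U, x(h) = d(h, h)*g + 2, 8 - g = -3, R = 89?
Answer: 1/1426875076 ≈ 7.0083e-10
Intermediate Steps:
g = 11 (g = 8 - 1*(-3) = 8 + 3 = 11)
x(h) = 2 + 11*h (x(h) = h*11 + 2 = 11*h + 2 = 2 + 11*h)
U = 37774 (U = (101 + (2 + 11*9))*(89 + 98) = (101 + (2 + 99))*187 = (101 + 101)*187 = 202*187 = 37774)
Y = 1/37774 ≈ 2.6473e-5
Y² = (1/37774)² = 1/1426875076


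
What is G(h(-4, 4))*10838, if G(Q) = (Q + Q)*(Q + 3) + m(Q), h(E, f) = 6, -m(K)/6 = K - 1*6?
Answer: 1170504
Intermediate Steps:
m(K) = 36 - 6*K (m(K) = -6*(K - 1*6) = -6*(K - 6) = -6*(-6 + K) = 36 - 6*K)
G(Q) = 36 - 6*Q + 2*Q*(3 + Q) (G(Q) = (Q + Q)*(Q + 3) + (36 - 6*Q) = (2*Q)*(3 + Q) + (36 - 6*Q) = 2*Q*(3 + Q) + (36 - 6*Q) = 36 - 6*Q + 2*Q*(3 + Q))
G(h(-4, 4))*10838 = (36 + 2*6²)*10838 = (36 + 2*36)*10838 = (36 + 72)*10838 = 108*10838 = 1170504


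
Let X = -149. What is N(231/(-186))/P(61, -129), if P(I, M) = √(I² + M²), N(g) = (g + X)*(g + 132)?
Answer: -75516705*√20362/78271528 ≈ -137.67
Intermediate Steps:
N(g) = (-149 + g)*(132 + g) (N(g) = (g - 149)*(g + 132) = (-149 + g)*(132 + g))
N(231/(-186))/P(61, -129) = (-19668 + (231/(-186))² - 3927/(-186))/(√(61² + (-129)²)) = (-19668 + (231*(-1/186))² - 3927*(-1)/186)/(√(3721 + 16641)) = (-19668 + (-77/62)² - 17*(-77/62))/(√20362) = (-19668 + 5929/3844 + 1309/62)*(√20362/20362) = -75516705*√20362/78271528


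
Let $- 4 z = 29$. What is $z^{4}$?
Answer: $\frac{707281}{256} \approx 2762.8$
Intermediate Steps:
$z = - \frac{29}{4}$ ($z = \left(- \frac{1}{4}\right) 29 = - \frac{29}{4} \approx -7.25$)
$z^{4} = \left(- \frac{29}{4}\right)^{4} = \frac{707281}{256}$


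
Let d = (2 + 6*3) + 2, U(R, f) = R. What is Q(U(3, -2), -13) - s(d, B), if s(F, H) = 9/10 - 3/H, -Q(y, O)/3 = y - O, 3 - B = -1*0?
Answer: -479/10 ≈ -47.900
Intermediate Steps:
B = 3 (B = 3 - (-1)*0 = 3 - 1*0 = 3 + 0 = 3)
Q(y, O) = -3*y + 3*O (Q(y, O) = -3*(y - O) = -3*y + 3*O)
d = 22 (d = (2 + 18) + 2 = 20 + 2 = 22)
s(F, H) = 9/10 - 3/H (s(F, H) = 9*(⅒) - 3/H = 9/10 - 3/H)
Q(U(3, -2), -13) - s(d, B) = (-3*3 + 3*(-13)) - (9/10 - 3/3) = (-9 - 39) - (9/10 - 3*⅓) = -48 - (9/10 - 1) = -48 - 1*(-⅒) = -48 + ⅒ = -479/10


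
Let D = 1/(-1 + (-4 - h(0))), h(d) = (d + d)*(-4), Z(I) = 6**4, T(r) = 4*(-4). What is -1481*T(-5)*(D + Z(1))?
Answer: 153526384/5 ≈ 3.0705e+7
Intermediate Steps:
T(r) = -16
Z(I) = 1296
h(d) = -8*d (h(d) = (2*d)*(-4) = -8*d)
D = -1/5 (D = 1/(-1 + (-4 - (-8)*0)) = 1/(-1 + (-4 - 1*0)) = 1/(-1 + (-4 + 0)) = 1/(-1 - 4) = 1/(-5) = -1/5 ≈ -0.20000)
-1481*T(-5)*(D + Z(1)) = -(-23696)*(-1/5 + 1296) = -(-23696)*6479/5 = -1481*(-103664/5) = 153526384/5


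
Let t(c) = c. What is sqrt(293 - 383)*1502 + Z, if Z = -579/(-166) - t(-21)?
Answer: 4065/166 + 4506*I*sqrt(10) ≈ 24.488 + 14249.0*I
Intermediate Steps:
Z = 4065/166 (Z = -579/(-166) - 1*(-21) = -579*(-1/166) + 21 = 579/166 + 21 = 4065/166 ≈ 24.488)
sqrt(293 - 383)*1502 + Z = sqrt(293 - 383)*1502 + 4065/166 = sqrt(-90)*1502 + 4065/166 = (3*I*sqrt(10))*1502 + 4065/166 = 4506*I*sqrt(10) + 4065/166 = 4065/166 + 4506*I*sqrt(10)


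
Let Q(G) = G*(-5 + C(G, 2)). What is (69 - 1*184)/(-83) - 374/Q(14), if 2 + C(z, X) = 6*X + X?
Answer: -9886/4067 ≈ -2.4308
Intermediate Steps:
C(z, X) = -2 + 7*X (C(z, X) = -2 + (6*X + X) = -2 + 7*X)
Q(G) = 7*G (Q(G) = G*(-5 + (-2 + 7*2)) = G*(-5 + (-2 + 14)) = G*(-5 + 12) = G*7 = 7*G)
(69 - 1*184)/(-83) - 374/Q(14) = (69 - 1*184)/(-83) - 374/(7*14) = (69 - 184)*(-1/83) - 374/98 = -115*(-1/83) - 374*1/98 = 115/83 - 187/49 = -9886/4067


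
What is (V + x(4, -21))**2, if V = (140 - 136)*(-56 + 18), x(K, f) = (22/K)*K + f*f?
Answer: 96721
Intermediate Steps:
x(K, f) = 22 + f**2
V = -152 (V = 4*(-38) = -152)
(V + x(4, -21))**2 = (-152 + (22 + (-21)**2))**2 = (-152 + (22 + 441))**2 = (-152 + 463)**2 = 311**2 = 96721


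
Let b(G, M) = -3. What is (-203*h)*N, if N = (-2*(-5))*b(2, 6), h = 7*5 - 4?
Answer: 188790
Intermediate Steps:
h = 31 (h = 35 - 4 = 31)
N = -30 (N = -2*(-5)*(-3) = 10*(-3) = -30)
(-203*h)*N = -203*31*(-30) = -6293*(-30) = 188790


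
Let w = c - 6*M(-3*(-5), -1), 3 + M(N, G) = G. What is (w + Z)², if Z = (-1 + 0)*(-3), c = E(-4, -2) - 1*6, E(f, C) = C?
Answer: 361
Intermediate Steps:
M(N, G) = -3 + G
c = -8 (c = -2 - 1*6 = -2 - 6 = -8)
Z = 3 (Z = -1*(-3) = 3)
w = 16 (w = -8 - 6*(-3 - 1) = -8 - 6*(-4) = -8 + 24 = 16)
(w + Z)² = (16 + 3)² = 19² = 361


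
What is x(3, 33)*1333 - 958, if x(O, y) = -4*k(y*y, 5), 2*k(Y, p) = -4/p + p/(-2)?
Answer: 39199/5 ≈ 7839.8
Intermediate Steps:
k(Y, p) = -2/p - p/4 (k(Y, p) = (-4/p + p/(-2))/2 = (-4/p + p*(-1/2))/2 = (-4/p - p/2)/2 = -2/p - p/4)
x(O, y) = 33/5 (x(O, y) = -4*(-2/5 - 1/4*5) = -4*(-2*1/5 - 5/4) = -4*(-2/5 - 5/4) = -4*(-33/20) = 33/5)
x(3, 33)*1333 - 958 = (33/5)*1333 - 958 = 43989/5 - 958 = 39199/5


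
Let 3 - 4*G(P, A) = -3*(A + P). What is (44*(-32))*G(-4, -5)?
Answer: 8448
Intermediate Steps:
G(P, A) = 3/4 + 3*A/4 + 3*P/4 (G(P, A) = 3/4 - (-3)*(A + P)/4 = 3/4 - (-3*A - 3*P)/4 = 3/4 + (3*A/4 + 3*P/4) = 3/4 + 3*A/4 + 3*P/4)
(44*(-32))*G(-4, -5) = (44*(-32))*(3/4 + (3/4)*(-5) + (3/4)*(-4)) = -1408*(3/4 - 15/4 - 3) = -1408*(-6) = 8448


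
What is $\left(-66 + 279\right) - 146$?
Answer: $67$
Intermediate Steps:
$\left(-66 + 279\right) - 146 = 213 - 146 = 67$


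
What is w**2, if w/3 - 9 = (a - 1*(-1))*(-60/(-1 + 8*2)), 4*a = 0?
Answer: 225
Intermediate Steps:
a = 0 (a = (1/4)*0 = 0)
w = 15 (w = 27 + 3*((0 - 1*(-1))*(-60/(-1 + 8*2))) = 27 + 3*((0 + 1)*(-60/(-1 + 16))) = 27 + 3*(1*(-60/15)) = 27 + 3*(1*(-60*1/15)) = 27 + 3*(1*(-4)) = 27 + 3*(-4) = 27 - 12 = 15)
w**2 = 15**2 = 225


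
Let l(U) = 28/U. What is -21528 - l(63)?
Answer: -193756/9 ≈ -21528.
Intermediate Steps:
-21528 - l(63) = -21528 - 28/63 = -21528 - 1*4/9 = -21528 - 4/9 = -193756/9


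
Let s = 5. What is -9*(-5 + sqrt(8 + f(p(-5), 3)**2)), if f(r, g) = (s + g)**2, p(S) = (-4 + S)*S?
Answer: 45 - 54*sqrt(114) ≈ -531.56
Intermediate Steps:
p(S) = S*(-4 + S)
f(r, g) = (5 + g)**2
-9*(-5 + sqrt(8 + f(p(-5), 3)**2)) = -9*(-5 + sqrt(8 + ((5 + 3)**2)**2)) = -9*(-5 + sqrt(8 + (8**2)**2)) = -9*(-5 + sqrt(8 + 64**2)) = -9*(-5 + sqrt(8 + 4096)) = -9*(-5 + sqrt(4104)) = -9*(-5 + 6*sqrt(114)) = 45 - 54*sqrt(114)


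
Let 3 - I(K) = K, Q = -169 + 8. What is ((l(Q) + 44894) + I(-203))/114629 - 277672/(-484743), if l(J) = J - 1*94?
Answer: 53567563523/55565605347 ≈ 0.96404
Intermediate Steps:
Q = -161
I(K) = 3 - K
l(J) = -94 + J (l(J) = J - 94 = -94 + J)
((l(Q) + 44894) + I(-203))/114629 - 277672/(-484743) = (((-94 - 161) + 44894) + (3 - 1*(-203)))/114629 - 277672/(-484743) = ((-255 + 44894) + (3 + 203))*(1/114629) - 277672*(-1/484743) = (44639 + 206)*(1/114629) + 277672/484743 = 44845*(1/114629) + 277672/484743 = 44845/114629 + 277672/484743 = 53567563523/55565605347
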